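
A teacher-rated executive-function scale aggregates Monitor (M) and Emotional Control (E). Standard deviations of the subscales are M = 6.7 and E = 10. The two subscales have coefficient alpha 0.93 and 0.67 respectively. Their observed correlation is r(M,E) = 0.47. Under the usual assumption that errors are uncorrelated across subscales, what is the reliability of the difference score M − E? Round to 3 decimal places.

0.559

Var(M−E) = 6.7² + 10² − 2·6.7·10·0.47 = 144.89 − 62.98 = 81.91.
With uncorrelated errors the cross-covariances are all true-score covariance, so they carry over unchanged; only the diagonal terms shrink to ρᵢσᵢ².
True-score variance = [6.7²·0.93 + 10²·0.67] − 62.98 = 108.748 − 62.98 = 45.7677.
Reliability = 45.7677 / 81.91 = 0.559.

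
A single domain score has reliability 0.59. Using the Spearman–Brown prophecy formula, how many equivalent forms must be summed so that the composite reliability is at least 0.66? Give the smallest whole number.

k ≥ ρ*(1−ρ₁)/(ρ₁(1−ρ*)) = 0.66·0.41 / (0.59·0.34) = 1.349.
Smallest integer k = 2.

2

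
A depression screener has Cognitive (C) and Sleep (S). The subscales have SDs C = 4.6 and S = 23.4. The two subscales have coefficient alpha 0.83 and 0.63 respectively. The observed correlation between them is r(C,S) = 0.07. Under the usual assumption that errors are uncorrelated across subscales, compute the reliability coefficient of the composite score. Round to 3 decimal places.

0.647

Var(C+S) = 4.6² + 23.4² + 2·[4.6·23.4·0.07] = 568.72 + 15.0696 = 583.79.
Because errors are independent across components, Cov(Tᵢ,Tⱼ) = Cov(Xᵢ,Xⱼ); the off-diagonal part of the true-score variance is the same as above.
True-score variance = [4.6²·0.83 + 23.4²·0.63] + 15.0696 = 362.526 + 15.0696 = 377.595.
Reliability = 377.595 / 583.79 = 0.647.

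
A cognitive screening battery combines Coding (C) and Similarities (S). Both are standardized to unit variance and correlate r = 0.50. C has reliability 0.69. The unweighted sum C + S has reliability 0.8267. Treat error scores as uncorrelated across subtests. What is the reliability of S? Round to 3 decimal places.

Var(C+S) = 2 + 2·0.50 = 3.000.
True-score variance = ρ_C + ρ_S + 2·0.50, so 0.8267 = (0.69 + ρ_S + 1.00) / 3.000.
ρ_S = 0.8267·3.000 − 0.69 − 1.00 = 0.790.

0.790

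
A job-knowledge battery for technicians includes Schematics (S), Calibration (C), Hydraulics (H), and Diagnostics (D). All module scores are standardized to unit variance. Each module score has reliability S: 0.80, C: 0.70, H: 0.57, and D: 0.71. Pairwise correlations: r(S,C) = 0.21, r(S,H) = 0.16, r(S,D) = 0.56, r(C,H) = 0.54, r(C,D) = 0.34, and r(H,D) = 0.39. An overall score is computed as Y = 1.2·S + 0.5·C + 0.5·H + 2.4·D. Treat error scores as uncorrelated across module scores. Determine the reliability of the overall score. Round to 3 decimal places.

0.840

Var(Y) = 1.2² + 0.5² + 0.5² + 2.4² + 2·[0.6·0.21 + 0.6·0.16 + 2.88·0.56 + 0.25·0.54 + 1.2·0.34 + 1.2·0.39] = 7.7 + 5.6916 = 13.3916.
Because errors are independent across components, Cov(Tᵢ,Tⱼ) = Cov(Xᵢ,Xⱼ); the off-diagonal part of the true-score variance is the same as above.
True-score variance = [1.2²·0.80 + 0.5²·0.70 + 0.5²·0.57 + 2.4²·0.71] + 5.6916 = 5.5591 + 5.6916 = 11.2507.
Reliability = 11.2507 / 13.3916 = 0.840.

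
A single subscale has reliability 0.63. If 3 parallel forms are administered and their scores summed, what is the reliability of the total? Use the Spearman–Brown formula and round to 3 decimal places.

ρ_k = kρ / (1 + (k−1)ρ) = 3·0.63 / (1 + 2·0.63) = 1.890 / 2.260 = 0.836.

0.836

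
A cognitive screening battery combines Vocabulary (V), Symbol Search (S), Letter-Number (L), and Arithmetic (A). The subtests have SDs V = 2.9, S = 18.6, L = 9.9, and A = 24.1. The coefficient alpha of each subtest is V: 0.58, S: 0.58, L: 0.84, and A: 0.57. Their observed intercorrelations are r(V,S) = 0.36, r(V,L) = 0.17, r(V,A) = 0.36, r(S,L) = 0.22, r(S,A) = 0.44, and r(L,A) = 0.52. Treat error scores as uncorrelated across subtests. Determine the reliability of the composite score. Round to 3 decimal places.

Var(V+S+L+A) = 2.9² + 18.6² + 9.9² + 24.1² + 2·[2.9·18.6·0.36 + 2.9·9.9·0.17 + 2.9·24.1·0.36 + 18.6·9.9·0.22 + 18.6·24.1·0.44 + 9.9·24.1·0.52] = 1033.19 + 822.543 = 1855.73.
Because errors are independent across components, Cov(Tᵢ,Tⱼ) = Cov(Xᵢ,Xⱼ); the off-diagonal part of the true-score variance is the same as above.
True-score variance = [2.9²·0.58 + 18.6²·0.58 + 9.9²·0.84 + 24.1²·0.57] + 822.543 = 618.925 + 822.543 = 1441.47.
Reliability = 1441.47 / 1855.73 = 0.777.

0.777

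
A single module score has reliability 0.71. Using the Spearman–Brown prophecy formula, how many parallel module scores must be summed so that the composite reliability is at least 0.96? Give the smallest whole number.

10

k ≥ ρ*(1−ρ₁)/(ρ₁(1−ρ*)) = 0.96·0.29 / (0.71·0.04) = 9.803.
Smallest integer k = 10.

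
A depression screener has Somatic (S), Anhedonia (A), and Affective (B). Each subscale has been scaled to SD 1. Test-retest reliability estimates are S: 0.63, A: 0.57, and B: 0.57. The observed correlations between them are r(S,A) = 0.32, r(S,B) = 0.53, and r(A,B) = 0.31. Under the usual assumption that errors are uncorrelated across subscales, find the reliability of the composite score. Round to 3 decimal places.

Var(S+A+B) = 3 + 2·[0.32 + 0.53 + 0.31] = 3 + 2.32 = 5.32.
With uncorrelated errors the cross-covariances are all true-score covariance, so they carry over unchanged; only the diagonal terms shrink to ρᵢσᵢ².
True-score variance = [0.63 + 0.57 + 0.57] + 2.32 = 1.77 + 2.32 = 4.09.
Reliability = 4.09 / 5.32 = 0.769.

0.769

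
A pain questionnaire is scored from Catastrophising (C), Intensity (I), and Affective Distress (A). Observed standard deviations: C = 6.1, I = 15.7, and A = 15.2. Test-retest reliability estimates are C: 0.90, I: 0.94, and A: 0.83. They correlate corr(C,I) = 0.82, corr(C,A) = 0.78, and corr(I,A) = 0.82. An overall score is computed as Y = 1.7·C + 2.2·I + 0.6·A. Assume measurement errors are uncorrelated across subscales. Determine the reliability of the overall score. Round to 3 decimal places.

0.963

Var(Y) = 1.7²·6.1² + 2.2²·15.7² + 0.6²·15.2² + 2·[3.74·6.1·15.7·0.82 + 1.02·6.1·15.2·0.78 + 1.32·15.7·15.2·0.82] = 1383.72 + 1251.56 = 2635.28.
Because errors are independent across components, Cov(Tᵢ,Tⱼ) = Cov(Xᵢ,Xⱼ); the off-diagonal part of the true-score variance is the same as above.
True-score variance = [1.7²·6.1²·0.90 + 2.2²·15.7²·0.94 + 0.6²·15.2²·0.83] + 1251.56 = 1287.25 + 1251.56 = 2538.81.
Reliability = 2538.81 / 2635.28 = 0.963.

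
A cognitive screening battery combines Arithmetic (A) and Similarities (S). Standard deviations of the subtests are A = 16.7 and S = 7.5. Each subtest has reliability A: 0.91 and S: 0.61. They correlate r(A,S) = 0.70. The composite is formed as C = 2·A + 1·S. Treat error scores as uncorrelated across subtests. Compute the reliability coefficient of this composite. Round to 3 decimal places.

0.920

Var(C) = 2²·16.7² + 7.5² + 2·[2·16.7·7.5·0.70] = 1171.81 + 350.7 = 1522.51.
With uncorrelated errors the cross-covariances are all true-score covariance, so they carry over unchanged; only the diagonal terms shrink to ρᵢσᵢ².
True-score variance = [2²·16.7²·0.91 + 7.5²·0.61] + 350.7 = 1049.47 + 350.7 = 1400.17.
Reliability = 1400.17 / 1522.51 = 0.920.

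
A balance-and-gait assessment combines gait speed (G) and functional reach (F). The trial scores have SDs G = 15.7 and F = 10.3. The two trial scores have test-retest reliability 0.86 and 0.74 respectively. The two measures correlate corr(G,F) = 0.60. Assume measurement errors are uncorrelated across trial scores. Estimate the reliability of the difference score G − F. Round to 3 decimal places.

Var(G−F) = 15.7² + 10.3² − 2·15.7·10.3·0.60 = 352.58 − 194.052 = 158.528.
Because errors are independent across components, Cov(Tᵢ,Tⱼ) = Cov(Xᵢ,Xⱼ); the off-diagonal part of the true-score variance is the same as above.
True-score variance = [15.7²·0.86 + 10.3²·0.74] − 194.052 = 290.488 − 194.052 = 96.436.
Reliability = 96.436 / 158.528 = 0.608.

0.608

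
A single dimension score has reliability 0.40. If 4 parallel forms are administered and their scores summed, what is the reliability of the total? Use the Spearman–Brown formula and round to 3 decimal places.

ρ_k = kρ / (1 + (k−1)ρ) = 4·0.40 / (1 + 3·0.40) = 1.600 / 2.200 = 0.727.

0.727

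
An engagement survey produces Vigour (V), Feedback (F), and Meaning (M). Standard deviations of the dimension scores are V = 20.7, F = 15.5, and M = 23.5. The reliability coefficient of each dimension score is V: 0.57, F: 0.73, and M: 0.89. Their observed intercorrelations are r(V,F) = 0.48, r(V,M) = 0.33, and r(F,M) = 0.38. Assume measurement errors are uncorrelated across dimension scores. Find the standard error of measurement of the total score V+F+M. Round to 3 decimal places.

Var(total) = 1220.99 + 905.903 = 2126.89.
True-score variance = 911.124 + 905.903 = 1817.03, so reliability = 0.8543.
Error variance = 2126.89 − 1817.03 = 309.866; SEM = √309.866 = 17.603.

17.603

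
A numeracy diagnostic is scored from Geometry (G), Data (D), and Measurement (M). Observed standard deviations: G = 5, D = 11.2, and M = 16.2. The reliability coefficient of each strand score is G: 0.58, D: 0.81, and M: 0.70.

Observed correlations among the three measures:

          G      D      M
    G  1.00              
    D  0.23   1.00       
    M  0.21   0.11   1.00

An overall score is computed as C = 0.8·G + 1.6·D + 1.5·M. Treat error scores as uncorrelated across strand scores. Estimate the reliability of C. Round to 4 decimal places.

Var(C) = 0.8²·5² + 1.6²·11.2² + 1.5²·16.2² + 2·[1.28·5·11.2·0.23 + 1.2·5·16.2·0.21 + 2.4·11.2·16.2·0.11] = 927.616 + 169.597 = 1097.21.
Under uncorrelated errors the observed covariances equal the true-score covariances, so only the own-variance terms attenuate.
True-score variance = [0.8²·5²·0.58 + 1.6²·11.2²·0.81 + 1.5²·16.2²·0.70] + 169.597 = 682.735 + 169.597 = 852.333.
Reliability = 852.333 / 1097.21 = 0.7768.

0.7768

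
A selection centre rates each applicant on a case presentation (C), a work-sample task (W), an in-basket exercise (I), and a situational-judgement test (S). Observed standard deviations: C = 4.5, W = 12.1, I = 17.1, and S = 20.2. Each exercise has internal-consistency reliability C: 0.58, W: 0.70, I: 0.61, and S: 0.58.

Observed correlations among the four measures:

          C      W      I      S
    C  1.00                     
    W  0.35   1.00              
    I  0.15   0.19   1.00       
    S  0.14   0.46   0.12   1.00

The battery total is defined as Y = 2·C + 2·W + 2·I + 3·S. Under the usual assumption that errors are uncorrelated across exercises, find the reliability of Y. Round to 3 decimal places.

0.726

Var(Y) = 2²·4.5² + 2²·12.1² + 2²·17.1² + 3²·20.2² + 2·[4·4.5·12.1·0.35 + 4·4.5·17.1·0.15 + 6·4.5·20.2·0.14 + 4·12.1·17.1·0.19 + 6·12.1·20.2·0.46 + 6·17.1·20.2·0.12] = 5508.64 + 2558.62 = 8067.26.
Under uncorrelated errors the observed covariances equal the true-score covariances, so only the own-variance terms attenuate.
True-score variance = [2²·4.5²·0.58 + 2²·12.1²·0.70 + 2²·17.1²·0.61 + 3²·20.2²·0.58] + 2558.62 = 3300.38 + 2558.62 = 5859.
Reliability = 5859 / 8067.26 = 0.726.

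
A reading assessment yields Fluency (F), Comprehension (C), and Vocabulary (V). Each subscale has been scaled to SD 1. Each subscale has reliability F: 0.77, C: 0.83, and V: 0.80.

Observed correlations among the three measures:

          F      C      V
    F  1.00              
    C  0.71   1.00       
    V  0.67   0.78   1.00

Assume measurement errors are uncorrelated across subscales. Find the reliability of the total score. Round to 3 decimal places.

0.918

Var(F+C+V) = 3 + 2·[0.71 + 0.67 + 0.78] = 3 + 4.32 = 7.32.
With uncorrelated errors the cross-covariances are all true-score covariance, so they carry over unchanged; only the diagonal terms shrink to ρᵢσᵢ².
True-score variance = [0.77 + 0.83 + 0.80] + 4.32 = 2.4 + 4.32 = 6.72.
Reliability = 6.72 / 7.32 = 0.918.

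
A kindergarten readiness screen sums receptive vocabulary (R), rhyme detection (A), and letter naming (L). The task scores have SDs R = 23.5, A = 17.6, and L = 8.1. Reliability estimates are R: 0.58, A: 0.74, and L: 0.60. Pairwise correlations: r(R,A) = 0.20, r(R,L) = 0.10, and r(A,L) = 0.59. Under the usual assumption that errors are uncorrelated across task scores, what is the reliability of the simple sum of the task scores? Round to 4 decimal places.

0.7393

Var(R+A+L) = 23.5² + 17.6² + 8.1² + 2·[23.5·17.6·0.20 + 23.5·8.1·0.10 + 17.6·8.1·0.59] = 927.62 + 371.731 = 1299.35.
With uncorrelated errors the cross-covariances are all true-score covariance, so they carry over unchanged; only the diagonal terms shrink to ρᵢσᵢ².
True-score variance = [23.5²·0.58 + 17.6²·0.74 + 8.1²·0.60] + 371.731 = 588.893 + 371.731 = 960.624.
Reliability = 960.624 / 1299.35 = 0.7393.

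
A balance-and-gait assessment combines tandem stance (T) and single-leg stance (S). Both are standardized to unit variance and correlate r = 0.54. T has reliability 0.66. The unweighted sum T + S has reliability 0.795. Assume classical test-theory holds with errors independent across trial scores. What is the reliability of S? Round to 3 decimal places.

Var(T+S) = 2 + 2·0.54 = 3.080.
True-score variance = ρ_T + ρ_S + 2·0.54, so 0.795 = (0.66 + ρ_S + 1.08) / 3.080.
ρ_S = 0.795·3.080 − 0.66 − 1.08 = 0.709.

0.709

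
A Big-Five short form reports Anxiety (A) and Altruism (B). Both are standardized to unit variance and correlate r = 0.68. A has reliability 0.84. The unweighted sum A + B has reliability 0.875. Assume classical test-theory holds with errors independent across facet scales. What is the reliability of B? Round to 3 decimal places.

0.740

Var(A+B) = 2 + 2·0.68 = 3.360.
True-score variance = ρ_A + ρ_B + 2·0.68, so 0.875 = (0.84 + ρ_B + 1.36) / 3.360.
ρ_B = 0.875·3.360 − 0.84 − 1.36 = 0.740.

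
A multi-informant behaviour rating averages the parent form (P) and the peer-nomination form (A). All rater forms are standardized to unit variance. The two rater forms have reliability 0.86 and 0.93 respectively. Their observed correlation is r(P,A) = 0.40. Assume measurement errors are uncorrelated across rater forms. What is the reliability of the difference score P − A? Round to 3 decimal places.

0.825

Var(P−A) = 1 + 1 − 2·0.40 = 2 − 0.8 = 1.2.
Under uncorrelated errors the observed covariances equal the true-score covariances, so only the own-variance terms attenuate.
True-score variance = [0.86 + 0.93] − 0.8 = 1.79 − 0.8 = 0.99.
Reliability = 0.99 / 1.2 = 0.825.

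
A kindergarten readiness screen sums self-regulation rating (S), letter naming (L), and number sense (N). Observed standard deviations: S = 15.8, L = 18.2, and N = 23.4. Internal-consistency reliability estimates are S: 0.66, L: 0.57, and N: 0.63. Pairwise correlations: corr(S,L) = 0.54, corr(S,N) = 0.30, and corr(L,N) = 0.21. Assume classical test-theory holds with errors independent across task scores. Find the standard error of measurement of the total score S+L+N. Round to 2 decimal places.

20.73

Var(total) = 1128.44 + 711.266 = 1839.71.
True-score variance = 698.532 + 711.266 = 1409.8, so reliability = 0.7663.
Error variance = 1839.71 − 1409.8 = 429.908; SEM = √429.908 = 20.73.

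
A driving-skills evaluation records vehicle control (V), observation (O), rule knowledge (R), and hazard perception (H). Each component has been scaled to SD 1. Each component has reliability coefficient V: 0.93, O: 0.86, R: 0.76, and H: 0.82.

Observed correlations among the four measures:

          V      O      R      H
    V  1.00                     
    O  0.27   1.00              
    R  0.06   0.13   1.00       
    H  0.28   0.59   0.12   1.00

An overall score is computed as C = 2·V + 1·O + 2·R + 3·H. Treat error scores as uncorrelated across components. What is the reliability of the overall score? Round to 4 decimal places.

0.8944

Var(C) = 2² + 1 + 2² + 3² + 2·[2·0.27 + 4·0.06 + 6·0.28 + 2·0.13 + 3·0.59 + 6·0.12] = 18 + 10.42 = 28.42.
With uncorrelated errors the cross-covariances are all true-score covariance, so they carry over unchanged; only the diagonal terms shrink to ρᵢσᵢ².
True-score variance = [2²·0.93 + 0.86 + 2²·0.76 + 3²·0.82] + 10.42 = 15 + 10.42 = 25.42.
Reliability = 25.42 / 28.42 = 0.8944.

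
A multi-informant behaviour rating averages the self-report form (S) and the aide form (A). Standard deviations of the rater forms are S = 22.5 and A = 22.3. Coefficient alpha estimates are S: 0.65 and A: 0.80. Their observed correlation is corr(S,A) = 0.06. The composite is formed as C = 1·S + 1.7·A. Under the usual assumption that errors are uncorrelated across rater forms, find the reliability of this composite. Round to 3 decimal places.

0.773

Var(C) = 22.5² + 1.7²·22.3² + 2·[1.7·22.5·22.3·0.06] = 1943.42 + 102.357 = 2045.78.
With uncorrelated errors the cross-covariances are all true-score covariance, so they carry over unchanged; only the diagonal terms shrink to ρᵢσᵢ².
True-score variance = [22.5²·0.65 + 1.7²·22.3²·0.80] + 102.357 = 1478.8 + 102.357 = 1581.15.
Reliability = 1581.15 / 2045.78 = 0.773.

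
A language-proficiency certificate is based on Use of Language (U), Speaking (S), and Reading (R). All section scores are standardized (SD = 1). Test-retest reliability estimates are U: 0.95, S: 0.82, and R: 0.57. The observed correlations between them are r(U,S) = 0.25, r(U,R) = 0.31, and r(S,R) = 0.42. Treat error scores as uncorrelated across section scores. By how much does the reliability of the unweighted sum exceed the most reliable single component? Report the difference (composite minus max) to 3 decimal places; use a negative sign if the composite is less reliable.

-0.083

Var(sum) = 3 + 1.96 = 4.96; true-score variance = 2.34 + 1.96 = 4.3; composite reliability = 0.8669.
Max component reliability = 0.9500.
Difference = 0.8669 − 0.9500 = -0.083.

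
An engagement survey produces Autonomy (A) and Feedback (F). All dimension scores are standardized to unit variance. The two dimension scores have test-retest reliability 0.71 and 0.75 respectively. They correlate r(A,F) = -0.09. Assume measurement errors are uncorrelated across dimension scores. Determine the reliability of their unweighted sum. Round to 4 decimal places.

0.7033

Var(A+F) = 2 + 2·[(-0.09)] = 2 − 0.18 = 1.82.
Because errors are independent across components, Cov(Tᵢ,Tⱼ) = Cov(Xᵢ,Xⱼ); the off-diagonal part of the true-score variance is the same as above.
True-score variance = [0.71 + 0.75] − 0.18 = 1.46 − 0.18 = 1.28.
Reliability = 1.28 / 1.82 = 0.7033.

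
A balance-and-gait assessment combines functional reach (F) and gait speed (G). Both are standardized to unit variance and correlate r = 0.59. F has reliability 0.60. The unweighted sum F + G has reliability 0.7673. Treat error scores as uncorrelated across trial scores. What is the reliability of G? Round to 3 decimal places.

0.660

Var(F+G) = 2 + 2·0.59 = 3.180.
True-score variance = ρ_F + ρ_G + 2·0.59, so 0.7673 = (0.60 + ρ_G + 1.18) / 3.180.
ρ_G = 0.7673·3.180 − 0.60 − 1.18 = 0.660.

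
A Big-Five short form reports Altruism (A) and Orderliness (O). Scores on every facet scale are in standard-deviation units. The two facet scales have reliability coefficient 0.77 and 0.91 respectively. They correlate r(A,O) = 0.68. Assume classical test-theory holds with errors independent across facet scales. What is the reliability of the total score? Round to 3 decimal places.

0.905

Var(A+O) = 2 + 2·[0.68] = 2 + 1.36 = 3.36.
Under uncorrelated errors the observed covariances equal the true-score covariances, so only the own-variance terms attenuate.
True-score variance = [0.77 + 0.91] + 1.36 = 1.68 + 1.36 = 3.04.
Reliability = 3.04 / 3.36 = 0.905.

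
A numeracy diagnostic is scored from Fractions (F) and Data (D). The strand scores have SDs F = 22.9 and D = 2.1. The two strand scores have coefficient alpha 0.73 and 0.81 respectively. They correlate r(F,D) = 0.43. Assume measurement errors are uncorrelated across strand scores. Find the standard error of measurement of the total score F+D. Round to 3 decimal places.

11.934

Var(total) = 528.82 + 41.3574 = 570.177.
True-score variance = 386.391 + 41.3574 = 427.749, so reliability = 0.7502.
Error variance = 570.177 − 427.749 = 142.429; SEM = √142.429 = 11.934.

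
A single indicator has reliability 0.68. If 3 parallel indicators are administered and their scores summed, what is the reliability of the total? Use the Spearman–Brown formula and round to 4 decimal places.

ρ_k = kρ / (1 + (k−1)ρ) = 3·0.68 / (1 + 2·0.68) = 2.040 / 2.360 = 0.8644.

0.8644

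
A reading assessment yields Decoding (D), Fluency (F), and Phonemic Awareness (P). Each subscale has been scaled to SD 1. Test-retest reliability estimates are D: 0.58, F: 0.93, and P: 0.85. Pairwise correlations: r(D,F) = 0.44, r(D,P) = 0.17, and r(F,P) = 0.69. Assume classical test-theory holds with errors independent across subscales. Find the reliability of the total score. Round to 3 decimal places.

0.886

Var(D+F+P) = 3 + 2·[0.44 + 0.17 + 0.69] = 3 + 2.6 = 5.6.
Under uncorrelated errors the observed covariances equal the true-score covariances, so only the own-variance terms attenuate.
True-score variance = [0.58 + 0.93 + 0.85] + 2.6 = 2.36 + 2.6 = 4.96.
Reliability = 4.96 / 5.6 = 0.886.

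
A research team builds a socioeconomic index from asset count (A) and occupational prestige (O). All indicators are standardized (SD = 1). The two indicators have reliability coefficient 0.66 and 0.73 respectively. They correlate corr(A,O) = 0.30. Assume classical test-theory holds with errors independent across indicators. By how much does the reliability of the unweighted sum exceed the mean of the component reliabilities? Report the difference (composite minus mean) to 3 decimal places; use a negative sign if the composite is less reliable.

0.070

Var(sum) = 2 + 0.6 = 2.6; true-score variance = 1.39 + 0.6 = 1.99; composite reliability = 0.7654.
Mean component reliability = 0.6950.
Difference = 0.7654 − 0.6950 = 0.070.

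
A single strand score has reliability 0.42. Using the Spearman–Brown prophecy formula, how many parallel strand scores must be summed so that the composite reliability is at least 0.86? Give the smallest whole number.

9

k ≥ ρ*(1−ρ₁)/(ρ₁(1−ρ*)) = 0.86·0.58 / (0.42·0.14) = 8.483.
Smallest integer k = 9.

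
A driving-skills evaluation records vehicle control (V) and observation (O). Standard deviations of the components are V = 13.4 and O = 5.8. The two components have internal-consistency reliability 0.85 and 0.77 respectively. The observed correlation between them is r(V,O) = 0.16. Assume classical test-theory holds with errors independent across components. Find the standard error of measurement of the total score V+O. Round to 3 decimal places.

5.888

Var(total) = 213.2 + 24.8704 = 238.07.
True-score variance = 178.529 + 24.8704 = 203.399, so reliability = 0.8544.
Error variance = 238.07 − 203.399 = 34.6712; SEM = √34.6712 = 5.888.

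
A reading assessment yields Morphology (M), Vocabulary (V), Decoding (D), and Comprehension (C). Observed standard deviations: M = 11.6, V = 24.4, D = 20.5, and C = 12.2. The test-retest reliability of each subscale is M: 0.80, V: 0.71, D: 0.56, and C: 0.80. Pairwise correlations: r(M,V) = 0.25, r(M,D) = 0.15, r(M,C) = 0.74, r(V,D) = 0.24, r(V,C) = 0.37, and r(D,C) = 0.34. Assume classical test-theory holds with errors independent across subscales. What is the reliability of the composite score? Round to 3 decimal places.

Var(M+V+D+C) = 11.6² + 24.4² + 20.5² + 12.2² + 2·[11.6·24.4·0.25 + 11.6·20.5·0.15 + 11.6·12.2·0.74 + 24.4·20.5·0.24 + 24.4·12.2·0.37 + 20.5·12.2·0.34] = 1299.01 + 1052.76 = 2351.77.
With uncorrelated errors the cross-covariances are all true-score covariance, so they carry over unchanged; only the diagonal terms shrink to ρᵢσᵢ².
True-score variance = [11.6²·0.80 + 24.4²·0.71 + 20.5²·0.56 + 12.2²·0.80] + 1052.76 = 884.766 + 1052.76 = 1937.52.
Reliability = 1937.52 / 2351.77 = 0.824.

0.824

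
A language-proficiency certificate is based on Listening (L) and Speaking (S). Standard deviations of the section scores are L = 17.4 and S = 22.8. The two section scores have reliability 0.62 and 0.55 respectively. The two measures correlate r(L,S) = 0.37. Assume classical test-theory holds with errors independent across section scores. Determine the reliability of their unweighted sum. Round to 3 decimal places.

Var(L+S) = 17.4² + 22.8² + 2·[17.4·22.8·0.37] = 822.6 + 293.573 = 1116.17.
Because errors are independent across components, Cov(Tᵢ,Tⱼ) = Cov(Xᵢ,Xⱼ); the off-diagonal part of the true-score variance is the same as above.
True-score variance = [17.4²·0.62 + 22.8²·0.55] + 293.573 = 473.623 + 293.573 = 767.196.
Reliability = 767.196 / 1116.17 = 0.687.

0.687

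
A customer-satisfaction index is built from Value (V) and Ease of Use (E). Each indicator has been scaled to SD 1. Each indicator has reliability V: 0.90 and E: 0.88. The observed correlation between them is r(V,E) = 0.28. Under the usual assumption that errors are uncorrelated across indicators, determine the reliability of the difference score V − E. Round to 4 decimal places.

0.8472

Var(V−E) = 1 + 1 − 2·0.28 = 2 − 0.56 = 1.44.
Because errors are independent across components, Cov(Tᵢ,Tⱼ) = Cov(Xᵢ,Xⱼ); the off-diagonal part of the true-score variance is the same as above.
True-score variance = [0.90 + 0.88] − 0.56 = 1.78 − 0.56 = 1.22.
Reliability = 1.22 / 1.44 = 0.8472.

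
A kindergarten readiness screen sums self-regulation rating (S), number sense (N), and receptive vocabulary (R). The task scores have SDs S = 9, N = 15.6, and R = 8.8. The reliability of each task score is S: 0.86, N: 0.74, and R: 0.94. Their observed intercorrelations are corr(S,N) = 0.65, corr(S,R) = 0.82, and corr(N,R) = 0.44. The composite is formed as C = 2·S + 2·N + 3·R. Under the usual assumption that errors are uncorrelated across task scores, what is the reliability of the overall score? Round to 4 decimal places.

Var(C) = 2²·9² + 2²·15.6² + 3²·8.8² + 2·[4·9·15.6·0.65 + 6·9·8.8·0.82 + 6·15.6·8.8·0.44] = 1994.4 + 2234.25 = 4228.65.
Because errors are independent across components, Cov(Tᵢ,Tⱼ) = Cov(Xᵢ,Xⱼ); the off-diagonal part of the true-score variance is the same as above.
True-score variance = [2²·9²·0.86 + 2²·15.6²·0.74 + 3²·8.8²·0.94] + 2234.25 = 1654.13 + 2234.25 = 3888.37.
Reliability = 3888.37 / 4228.65 = 0.9195.

0.9195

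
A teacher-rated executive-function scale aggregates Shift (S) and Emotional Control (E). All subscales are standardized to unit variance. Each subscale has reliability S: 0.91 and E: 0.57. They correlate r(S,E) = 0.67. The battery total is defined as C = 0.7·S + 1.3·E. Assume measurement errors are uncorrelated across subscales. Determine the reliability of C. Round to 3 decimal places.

0.773

Var(C) = 0.7² + 1.3² + 2·[0.91·0.67] = 2.18 + 1.2194 = 3.3994.
With uncorrelated errors the cross-covariances are all true-score covariance, so they carry over unchanged; only the diagonal terms shrink to ρᵢσᵢ².
True-score variance = [0.7²·0.91 + 1.3²·0.57] + 1.2194 = 1.4092 + 1.2194 = 2.6286.
Reliability = 2.6286 / 3.3994 = 0.773.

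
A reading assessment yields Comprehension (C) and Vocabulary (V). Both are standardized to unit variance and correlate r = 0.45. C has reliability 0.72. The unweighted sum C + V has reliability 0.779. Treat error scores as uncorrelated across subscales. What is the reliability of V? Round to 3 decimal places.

Var(C+V) = 2 + 2·0.45 = 2.900.
True-score variance = ρ_C + ρ_V + 2·0.45, so 0.779 = (0.72 + ρ_V + 0.90) / 2.900.
ρ_V = 0.779·2.900 − 0.72 − 0.90 = 0.639.

0.639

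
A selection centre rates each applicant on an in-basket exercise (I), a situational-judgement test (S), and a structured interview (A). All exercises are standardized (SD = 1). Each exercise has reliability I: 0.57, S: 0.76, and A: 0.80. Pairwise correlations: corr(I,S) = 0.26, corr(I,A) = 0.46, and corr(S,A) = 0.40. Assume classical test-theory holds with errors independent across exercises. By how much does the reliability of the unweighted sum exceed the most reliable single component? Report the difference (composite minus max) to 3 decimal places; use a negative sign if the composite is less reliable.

0.034

Var(sum) = 3 + 2.24 = 5.24; true-score variance = 2.13 + 2.24 = 4.37; composite reliability = 0.8340.
Max component reliability = 0.8000.
Difference = 0.8340 − 0.8000 = 0.034.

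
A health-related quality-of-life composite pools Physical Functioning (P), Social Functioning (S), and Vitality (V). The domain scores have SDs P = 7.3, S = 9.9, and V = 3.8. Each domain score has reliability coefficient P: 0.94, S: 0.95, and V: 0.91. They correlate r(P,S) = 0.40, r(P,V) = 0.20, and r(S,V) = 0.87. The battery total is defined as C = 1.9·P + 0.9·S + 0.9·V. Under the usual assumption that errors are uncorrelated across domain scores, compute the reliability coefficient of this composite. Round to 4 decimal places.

Var(C) = 1.9²·7.3² + 0.9²·9.9² + 0.9²·3.8² + 2·[1.71·7.3·9.9·0.40 + 1.71·7.3·3.8·0.20 + 0.81·9.9·3.8·0.87] = 283.461 + 170.861 = 454.323.
Because errors are independent across components, Cov(Tᵢ,Tⱼ) = Cov(Xᵢ,Xⱼ); the off-diagonal part of the true-score variance is the same as above.
True-score variance = [1.9²·7.3²·0.94 + 0.9²·9.9²·0.95 + 0.9²·3.8²·0.91] + 170.861 = 266.897 + 170.861 = 437.758.
Reliability = 437.758 / 454.323 = 0.9635.

0.9635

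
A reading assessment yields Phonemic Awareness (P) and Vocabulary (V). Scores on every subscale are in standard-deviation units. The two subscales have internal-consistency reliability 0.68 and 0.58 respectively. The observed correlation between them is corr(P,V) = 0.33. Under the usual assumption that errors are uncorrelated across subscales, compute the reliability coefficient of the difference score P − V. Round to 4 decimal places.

0.4478

Var(P−V) = 1 + 1 − 2·0.33 = 2 − 0.66 = 1.34.
With uncorrelated errors the cross-covariances are all true-score covariance, so they carry over unchanged; only the diagonal terms shrink to ρᵢσᵢ².
True-score variance = [0.68 + 0.58] − 0.66 = 1.26 − 0.66 = 0.6.
Reliability = 0.6 / 1.34 = 0.4478.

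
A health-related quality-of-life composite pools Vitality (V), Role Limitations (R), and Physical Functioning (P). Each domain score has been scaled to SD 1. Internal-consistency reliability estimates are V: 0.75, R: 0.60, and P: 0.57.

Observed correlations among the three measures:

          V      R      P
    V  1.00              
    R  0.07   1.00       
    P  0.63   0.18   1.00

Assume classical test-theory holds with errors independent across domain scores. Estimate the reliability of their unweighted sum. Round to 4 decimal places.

Var(V+R+P) = 3 + 2·[0.07 + 0.63 + 0.18] = 3 + 1.76 = 4.76.
Under uncorrelated errors the observed covariances equal the true-score covariances, so only the own-variance terms attenuate.
True-score variance = [0.75 + 0.60 + 0.57] + 1.76 = 1.92 + 1.76 = 3.68.
Reliability = 3.68 / 4.76 = 0.7731.

0.7731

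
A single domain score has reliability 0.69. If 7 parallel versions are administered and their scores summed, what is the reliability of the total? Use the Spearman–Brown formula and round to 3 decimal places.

ρ_k = kρ / (1 + (k−1)ρ) = 7·0.69 / (1 + 6·0.69) = 4.830 / 5.140 = 0.940.

0.940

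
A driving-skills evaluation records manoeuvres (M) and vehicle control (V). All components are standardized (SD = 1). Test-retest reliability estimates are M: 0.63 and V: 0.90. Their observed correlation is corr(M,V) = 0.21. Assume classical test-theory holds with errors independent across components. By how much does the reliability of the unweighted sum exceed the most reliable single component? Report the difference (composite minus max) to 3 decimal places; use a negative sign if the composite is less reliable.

Var(sum) = 2 + 0.42 = 2.42; true-score variance = 1.53 + 0.42 = 1.95; composite reliability = 0.8058.
Max component reliability = 0.9000.
Difference = 0.8058 − 0.9000 = -0.094.

-0.094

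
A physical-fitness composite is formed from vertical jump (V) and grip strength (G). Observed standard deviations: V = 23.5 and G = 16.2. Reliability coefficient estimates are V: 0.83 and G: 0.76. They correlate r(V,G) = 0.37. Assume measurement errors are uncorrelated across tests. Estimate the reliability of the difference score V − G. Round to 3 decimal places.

0.706

Var(V−G) = 23.5² + 16.2² − 2·23.5·16.2·0.37 = 814.69 − 281.718 = 532.972.
Under uncorrelated errors the observed covariances equal the true-score covariances, so only the own-variance terms attenuate.
True-score variance = [23.5²·0.83 + 16.2²·0.76] − 281.718 = 657.822 − 281.718 = 376.104.
Reliability = 376.104 / 532.972 = 0.706.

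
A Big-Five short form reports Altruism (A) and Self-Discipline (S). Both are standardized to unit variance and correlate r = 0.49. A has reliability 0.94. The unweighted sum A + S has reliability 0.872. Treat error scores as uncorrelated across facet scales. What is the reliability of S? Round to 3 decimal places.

Var(A+S) = 2 + 2·0.49 = 2.980.
True-score variance = ρ_A + ρ_S + 2·0.49, so 0.872 = (0.94 + ρ_S + 0.98) / 2.980.
ρ_S = 0.872·2.980 − 0.94 − 0.98 = 0.679.

0.679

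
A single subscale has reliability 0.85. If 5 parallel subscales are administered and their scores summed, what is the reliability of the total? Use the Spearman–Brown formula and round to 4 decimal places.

0.9659

ρ_k = kρ / (1 + (k−1)ρ) = 5·0.85 / (1 + 4·0.85) = 4.250 / 4.400 = 0.9659.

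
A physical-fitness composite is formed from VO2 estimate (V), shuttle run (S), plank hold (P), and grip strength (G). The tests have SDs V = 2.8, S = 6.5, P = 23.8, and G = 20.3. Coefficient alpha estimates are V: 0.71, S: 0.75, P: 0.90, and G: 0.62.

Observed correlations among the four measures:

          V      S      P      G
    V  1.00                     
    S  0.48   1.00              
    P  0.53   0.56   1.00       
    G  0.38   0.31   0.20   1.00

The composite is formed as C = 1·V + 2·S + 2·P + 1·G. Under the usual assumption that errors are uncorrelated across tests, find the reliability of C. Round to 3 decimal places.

0.901

Var(C) = 2.8² + 2²·6.5² + 2²·23.8² + 20.3² + 2·[2·2.8·6.5·0.48 + 2·2.8·23.8·0.53 + 2.8·20.3·0.38 + 4·6.5·23.8·0.56 + 2·6.5·20.3·0.31 + 2·23.8·20.3·0.20] = 2854.69 + 1462.61 = 4317.3.
Because errors are independent across components, Cov(Tᵢ,Tⱼ) = Cov(Xᵢ,Xⱼ); the off-diagonal part of the true-score variance is the same as above.
True-score variance = [2.8²·0.71 + 2²·6.5²·0.75 + 2²·23.8²·0.90 + 20.3²·0.62] + 1462.61 = 2427 + 1462.61 = 3889.6.
Reliability = 3889.6 / 4317.3 = 0.901.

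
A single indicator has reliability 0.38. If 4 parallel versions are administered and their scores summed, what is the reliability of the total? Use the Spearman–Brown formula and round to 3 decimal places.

ρ_k = kρ / (1 + (k−1)ρ) = 4·0.38 / (1 + 3·0.38) = 1.520 / 2.140 = 0.710.

0.710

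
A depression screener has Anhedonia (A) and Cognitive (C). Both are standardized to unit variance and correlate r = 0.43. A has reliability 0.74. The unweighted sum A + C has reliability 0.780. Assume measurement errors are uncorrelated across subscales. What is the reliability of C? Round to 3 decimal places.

Var(A+C) = 2 + 2·0.43 = 2.860.
True-score variance = ρ_A + ρ_C + 2·0.43, so 0.780 = (0.74 + ρ_C + 0.86) / 2.860.
ρ_C = 0.780·2.860 − 0.74 − 0.86 = 0.631.

0.631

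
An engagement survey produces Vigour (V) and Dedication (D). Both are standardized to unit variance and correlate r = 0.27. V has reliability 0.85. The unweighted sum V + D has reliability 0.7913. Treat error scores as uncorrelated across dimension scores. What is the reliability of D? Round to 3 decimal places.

Var(V+D) = 2 + 2·0.27 = 2.540.
True-score variance = ρ_V + ρ_D + 2·0.27, so 0.7913 = (0.85 + ρ_D + 0.54) / 2.540.
ρ_D = 0.7913·2.540 − 0.85 − 0.54 = 0.620.

0.620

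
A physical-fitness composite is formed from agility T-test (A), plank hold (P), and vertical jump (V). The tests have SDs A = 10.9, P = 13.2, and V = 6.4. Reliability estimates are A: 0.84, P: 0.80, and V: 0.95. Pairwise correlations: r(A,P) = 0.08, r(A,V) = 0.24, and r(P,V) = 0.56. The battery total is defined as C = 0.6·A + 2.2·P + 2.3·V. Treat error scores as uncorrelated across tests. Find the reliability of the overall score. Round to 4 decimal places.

0.8876

Var(C) = 0.6²·10.9² + 2.2²·13.2² + 2.3²·6.4² + 2·[1.32·10.9·13.2·0.08 + 1.38·10.9·6.4·0.24 + 5.06·13.2·6.4·0.56] = 1102.77 + 555.362 = 1658.13.
Under uncorrelated errors the observed covariances equal the true-score covariances, so only the own-variance terms attenuate.
True-score variance = [0.6²·10.9²·0.84 + 2.2²·13.2²·0.80 + 2.3²·6.4²·0.95] + 555.362 = 916.43 + 555.362 = 1471.79.
Reliability = 1471.79 / 1658.13 = 0.8876.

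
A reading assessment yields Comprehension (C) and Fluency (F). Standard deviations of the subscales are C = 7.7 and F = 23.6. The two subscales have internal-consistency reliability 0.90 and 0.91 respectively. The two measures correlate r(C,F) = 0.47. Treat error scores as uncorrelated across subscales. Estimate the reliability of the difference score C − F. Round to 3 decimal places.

Var(C−F) = 7.7² + 23.6² − 2·7.7·23.6·0.47 = 616.25 − 170.817 = 445.433.
With uncorrelated errors the cross-covariances are all true-score covariance, so they carry over unchanged; only the diagonal terms shrink to ρᵢσᵢ².
True-score variance = [7.7²·0.90 + 23.6²·0.91] − 170.817 = 560.195 − 170.817 = 389.378.
Reliability = 389.378 / 445.433 = 0.874.

0.874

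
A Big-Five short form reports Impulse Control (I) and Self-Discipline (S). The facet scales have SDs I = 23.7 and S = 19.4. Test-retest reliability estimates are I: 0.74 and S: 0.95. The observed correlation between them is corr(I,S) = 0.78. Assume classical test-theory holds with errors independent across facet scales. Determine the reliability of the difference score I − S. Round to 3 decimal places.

0.253

Var(I−S) = 23.7² + 19.4² − 2·23.7·19.4·0.78 = 938.05 − 717.257 = 220.793.
Under uncorrelated errors the observed covariances equal the true-score covariances, so only the own-variance terms attenuate.
True-score variance = [23.7²·0.74 + 19.4²·0.95] − 717.257 = 773.193 − 717.257 = 55.9358.
Reliability = 55.9358 / 220.793 = 0.253.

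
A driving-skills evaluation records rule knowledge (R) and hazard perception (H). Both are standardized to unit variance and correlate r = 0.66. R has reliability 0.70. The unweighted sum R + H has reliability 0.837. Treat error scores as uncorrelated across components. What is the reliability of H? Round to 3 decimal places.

0.759

Var(R+H) = 2 + 2·0.66 = 3.320.
True-score variance = ρ_R + ρ_H + 2·0.66, so 0.837 = (0.70 + ρ_H + 1.32) / 3.320.
ρ_H = 0.837·3.320 − 0.70 − 1.32 = 0.759.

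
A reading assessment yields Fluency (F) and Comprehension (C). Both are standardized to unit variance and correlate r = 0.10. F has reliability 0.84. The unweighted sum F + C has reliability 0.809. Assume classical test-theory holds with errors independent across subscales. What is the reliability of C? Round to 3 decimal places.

0.740

Var(F+C) = 2 + 2·0.10 = 2.200.
True-score variance = ρ_F + ρ_C + 2·0.10, so 0.809 = (0.84 + ρ_C + 0.20) / 2.200.
ρ_C = 0.809·2.200 − 0.84 − 0.20 = 0.740.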